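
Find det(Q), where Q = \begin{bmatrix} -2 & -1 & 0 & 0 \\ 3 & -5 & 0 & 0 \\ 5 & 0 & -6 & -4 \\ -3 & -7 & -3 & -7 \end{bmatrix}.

390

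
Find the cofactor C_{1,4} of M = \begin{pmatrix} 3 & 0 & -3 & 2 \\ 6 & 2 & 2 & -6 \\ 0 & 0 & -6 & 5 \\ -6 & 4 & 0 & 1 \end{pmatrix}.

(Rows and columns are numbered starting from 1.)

Delete row 1 and column 4; the remaining 3×3 submatrix is [6 2 2; 0 0 -6; -6 4 0].
Its determinant is 216.
The cofactor carries sign (−1)^(1+4) = −1, so C_{1,4} = −(216) = -216.

-216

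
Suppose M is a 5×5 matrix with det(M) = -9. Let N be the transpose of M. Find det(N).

|N| = -9

det(Mᵀ) = det(M).
det(N) = (1)·(-9) = -9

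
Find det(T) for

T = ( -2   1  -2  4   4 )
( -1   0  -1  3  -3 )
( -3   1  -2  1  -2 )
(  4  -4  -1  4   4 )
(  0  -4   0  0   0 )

det(T) = -744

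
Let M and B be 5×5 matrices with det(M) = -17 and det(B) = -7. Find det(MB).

The determinant is 119.

det(MB) = det(M)·det(B) = (-17)·(-7) = 119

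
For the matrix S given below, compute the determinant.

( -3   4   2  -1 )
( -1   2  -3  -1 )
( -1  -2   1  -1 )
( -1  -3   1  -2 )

Expand along row 1:
  + (-3) · M_11   where M_11 = det([2 -3 -1; -2 1 -1; -3 1 -2]) = 0
  − (4) · M_12   where M_12 = det([-1 -3 -1; -1 1 -1; -1 1 -2]) = 4
  + (2) · M_13   where M_13 = det([-1 2 -1; -1 -2 -1; -1 -3 -2]) = -4
  − (-1) · M_14   where M_14 = det([-1 2 -3; -1 -2 1; -1 -3 1]) = -4
det = (+1)·(-3)·(0) + (-1)·(4)·(4) + (+1)·(2)·(-4) + (-1)·(-1)·(-4) = -28

The determinant is -28.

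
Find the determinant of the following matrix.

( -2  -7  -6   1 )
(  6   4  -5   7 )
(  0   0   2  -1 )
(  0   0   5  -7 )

-306

The matrix is block upper-triangular with a 2×2 block and a 2×2 block on the diagonal, so its determinant equals the product of the determinants of the diagonal blocks.
det of the 2×2 block = 34
det of the 2×2 block = -9
det = (34)·(-9) = -306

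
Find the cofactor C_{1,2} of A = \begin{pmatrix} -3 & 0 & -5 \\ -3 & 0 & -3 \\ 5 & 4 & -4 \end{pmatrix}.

-27

Delete row 1 and column 2; the remaining 2×2 submatrix is [-3 -3; 5 -4].
Its determinant is (-3)·(-4) − (-3)·5 = 27.
The cofactor carries sign (−1)^(1+2) = −1, so C_{1,2} = −(27) = -27.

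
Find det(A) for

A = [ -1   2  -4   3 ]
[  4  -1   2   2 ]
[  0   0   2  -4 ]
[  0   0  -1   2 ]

A is block upper-triangular with a 2×2 block and a 2×2 block on the diagonal, so its determinant equals the product of the determinants of the diagonal blocks.
det of the 2×2 block = -7
det of the 2×2 block = 0
det = (-7)·(0) = 0

|A| = 0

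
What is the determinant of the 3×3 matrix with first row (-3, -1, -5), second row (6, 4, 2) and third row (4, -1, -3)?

Expand along row 1:
  + (-3) · |4 2; -1 -3| = (-3)·(-12 − (-2)) = 30
  − (-1) · |6 2; 4 -3| = −(-1)·(-18 − 8) = -26
  + (-5) · |6 4; 4 -1| = (-5)·(-6 − 16) = 110
Sum: (30) + (-26) + (110) = 114

114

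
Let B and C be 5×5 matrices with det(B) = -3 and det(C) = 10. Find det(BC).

det(BC) = det(B)·det(C) = (-3)·(10) = -30

The determinant is -30.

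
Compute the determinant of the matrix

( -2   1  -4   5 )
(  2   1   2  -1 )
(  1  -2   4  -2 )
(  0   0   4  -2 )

Expand along row 4 (it has 2 zeros):
  − (4) · M_43   where M_43 = det([-2 1 5; 2 1 -1; 1 -2 -2]) = -14
  + (-2) · M_44   where M_44 = det([-2 1 -4; 2 1 2; 1 -2 4]) = -2
det = (-1)·(4)·(-14) + (+1)·(-2)·(-2) = 60

60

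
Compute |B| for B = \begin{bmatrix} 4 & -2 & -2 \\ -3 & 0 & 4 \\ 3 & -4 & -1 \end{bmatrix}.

The determinant is 22.

Expand along column 2:
  − (-2) · |-3 4; 3 -1| = −(-2)·(3 − 12) = -18
  − (-4) · |4 -2; -3 4| = −(-4)·(16 − 6) = 40
Sum: (-18) + (40) = 22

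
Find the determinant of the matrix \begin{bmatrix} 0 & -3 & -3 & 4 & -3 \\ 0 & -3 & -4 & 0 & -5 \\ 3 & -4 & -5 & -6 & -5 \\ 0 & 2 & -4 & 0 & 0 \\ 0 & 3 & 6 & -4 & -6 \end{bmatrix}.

Expand along column 1 (it has 4 zeros):
  + (3) · M_31   where M_31 = det([-3 -3 4 -3; -3 -4 0 -5; 2 -4 0 0; 3 6 -4 -6]) = -840
det = (+1)·(3)·(-840) = -2520

-2520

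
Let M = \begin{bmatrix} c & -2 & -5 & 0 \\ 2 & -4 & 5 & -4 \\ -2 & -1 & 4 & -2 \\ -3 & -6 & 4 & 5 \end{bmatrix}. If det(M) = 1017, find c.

c = -1

Expanding along the row containing c, det(M) is linear in c: det(M) = (-107)·c + (910).
Set (-107)·c + (910) = 1017  ⇒  (-107)·c = 107  ⇒  c = -1.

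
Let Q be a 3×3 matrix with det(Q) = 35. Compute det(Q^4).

1500625

det(Q^4) = (det Q)^4 = (35)^4 = 1500625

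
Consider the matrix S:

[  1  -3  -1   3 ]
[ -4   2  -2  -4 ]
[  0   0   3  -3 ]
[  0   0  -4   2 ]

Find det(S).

S is block upper-triangular with a 2×2 block and a 2×2 block on the diagonal, so its determinant equals the product of the determinants of the diagonal blocks.
det of the 2×2 block = -10
det of the 2×2 block = -6
det = (-10)·(-6) = 60

det(S) = 60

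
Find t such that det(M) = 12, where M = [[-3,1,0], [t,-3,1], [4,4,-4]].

t = 8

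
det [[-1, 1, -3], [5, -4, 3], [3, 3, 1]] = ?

-64

Expand along row 1:
  + (-1) · |-4 3; 3 1| = (-1)·(-4 − 9) = 13
  − 1 · |5 3; 3 1| = −1·(5 − 9) = 4
  + (-3) · |5 -4; 3 3| = (-3)·(15 − (-12)) = -81
Sum: (13) + (4) + (-81) = -64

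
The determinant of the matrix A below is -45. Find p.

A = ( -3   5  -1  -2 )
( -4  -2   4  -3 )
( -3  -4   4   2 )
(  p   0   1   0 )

Expanding along the row containing p, det(A) is linear in p: det(A) = (-68)·p + (-113).
Set (-68)·p + (-113) = -45  ⇒  (-68)·p = 68  ⇒  p = -1.

-1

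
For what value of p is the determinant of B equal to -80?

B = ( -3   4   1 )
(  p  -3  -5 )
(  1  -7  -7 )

-5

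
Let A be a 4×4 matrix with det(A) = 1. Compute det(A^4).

The determinant is 1.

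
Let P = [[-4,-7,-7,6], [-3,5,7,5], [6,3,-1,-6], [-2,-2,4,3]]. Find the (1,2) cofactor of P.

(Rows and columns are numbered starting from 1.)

-5

Delete row 1 and column 2; the remaining 3×3 submatrix is [-3 7 5; 6 -1 -6; -2 4 3].
Its determinant is 5.
The cofactor carries sign (−1)^(1+2) = −1, so C_{1,2} = −(5) = -5.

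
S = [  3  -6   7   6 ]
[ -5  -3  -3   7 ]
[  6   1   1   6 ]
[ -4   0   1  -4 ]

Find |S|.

Expand along row 4 (it has 1 zero):
  − (-4) · M_41   where M_41 = det([-6 7 6; -3 -3 7; 1 1 6]) = 325
  − (1) · M_43   where M_43 = det([3 -6 6; -5 -3 7; 6 1 6]) = -429
  + (-4) · M_44   where M_44 = det([3 -6 7; -5 -3 -3; 6 1 1]) = 169
det = (-1)·(-4)·(325) + (-1)·(1)·(-429) + (+1)·(-4)·(169) = 1053

1053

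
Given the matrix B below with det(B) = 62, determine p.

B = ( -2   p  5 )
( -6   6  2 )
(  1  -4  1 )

Expanding along the column containing p, det(B) is linear in p: det(B) = (8)·p + (62).
Set (8)·p + (62) = 62  ⇒  (8)·p = 0  ⇒  p = 0.

p = 0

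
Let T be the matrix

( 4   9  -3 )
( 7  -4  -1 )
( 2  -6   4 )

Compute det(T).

|T| = -256

Expand along column 1:
  + 4 · |-4 -1; -6 4| = 4·(-16 − 6) = -88
  − 7 · |9 -3; -6 4| = −7·(36 − 18) = -126
  + 2 · |9 -3; -4 -1| = 2·(-9 − 12) = -42
Sum: (-88) + (-126) + (-42) = -256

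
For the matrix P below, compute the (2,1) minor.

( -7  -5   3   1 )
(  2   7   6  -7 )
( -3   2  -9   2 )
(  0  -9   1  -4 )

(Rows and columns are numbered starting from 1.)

-279

Delete row 2 and column 1; the remaining 3×3 submatrix is [-5 3 1; 2 -9 2; -9 1 -4].
Its determinant is -279.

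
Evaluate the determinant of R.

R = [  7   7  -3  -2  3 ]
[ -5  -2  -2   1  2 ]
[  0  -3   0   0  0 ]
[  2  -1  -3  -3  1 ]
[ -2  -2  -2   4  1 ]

Expand along row 3 (it has 4 zeros):
  − (-3) · M_32   where M_32 = det([7 -3 -2 3; -5 -2 1 2; 2 -3 -3 1; -2 -2 4 1]) = -280
det = (-1)·(-3)·(-280) = -840

The determinant is -840.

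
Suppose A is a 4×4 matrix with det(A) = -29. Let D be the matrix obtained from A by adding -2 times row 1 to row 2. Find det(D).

Adding a multiple of one row to another leaves the determinant unchanged.
det(D) = (1)·(-29) = -29

|D| = -29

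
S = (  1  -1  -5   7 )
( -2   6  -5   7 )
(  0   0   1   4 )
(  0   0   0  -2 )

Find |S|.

S is block upper-triangular with a 2×2 block and a 2×2 block on the diagonal, so its determinant equals the product of the determinants of the diagonal blocks.
det of the 2×2 block = 4
det of the 2×2 block = -2
det = (4)·(-2) = -8

|S| = -8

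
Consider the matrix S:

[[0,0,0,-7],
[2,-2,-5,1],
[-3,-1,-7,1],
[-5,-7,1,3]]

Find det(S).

Expand along row 1 (it has 3 zeros):
  − (-7) · M_14   where M_14 = det([2 -2 -5; -3 -1 -7; -5 -7 1]) = -256
det = (-1)·(-7)·(-256) = -1792

det(S) = -1792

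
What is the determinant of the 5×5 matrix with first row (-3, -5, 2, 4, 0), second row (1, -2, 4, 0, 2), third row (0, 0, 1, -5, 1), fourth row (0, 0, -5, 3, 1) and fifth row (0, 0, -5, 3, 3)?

-484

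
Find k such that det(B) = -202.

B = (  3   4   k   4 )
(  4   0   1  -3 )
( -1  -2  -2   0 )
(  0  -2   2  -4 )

Expanding along the row containing k, det(B) is linear in k: det(B) = (26)·k + (32).
Set (26)·k + (32) = -202  ⇒  (26)·k = -234  ⇒  k = -9.

-9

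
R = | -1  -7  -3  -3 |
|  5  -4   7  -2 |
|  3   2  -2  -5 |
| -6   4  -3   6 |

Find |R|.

det(R) = 147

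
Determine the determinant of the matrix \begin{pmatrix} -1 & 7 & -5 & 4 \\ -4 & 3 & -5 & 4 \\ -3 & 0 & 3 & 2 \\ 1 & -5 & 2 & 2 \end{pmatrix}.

The determinant is 684.

Expand along row 3 (it has 1 zero):
  + (-3) · M_31   where M_31 = det([7 -5 4; 3 -5 4; -5 2 2]) = -72
  + (3) · M_33   where M_33 = det([-1 7 4; -4 3 4; 1 -5 2]) = 126
  − (2) · M_34   where M_34 = det([-1 7 -5; -4 3 -5; 1 -5 2]) = -45
det = (+1)·(-3)·(-72) + (+1)·(3)·(126) + (-1)·(2)·(-45) = 684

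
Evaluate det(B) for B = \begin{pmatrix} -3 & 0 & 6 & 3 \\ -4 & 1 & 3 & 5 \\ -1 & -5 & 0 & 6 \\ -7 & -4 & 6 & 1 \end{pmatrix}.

The determinant is -1002.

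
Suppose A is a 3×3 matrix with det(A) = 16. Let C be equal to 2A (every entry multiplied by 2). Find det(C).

For a 3×3 matrix, det(2A) = 2^3·det(A) = 8·det(A).
det(C) = (8)·(16) = 128

|C| = 128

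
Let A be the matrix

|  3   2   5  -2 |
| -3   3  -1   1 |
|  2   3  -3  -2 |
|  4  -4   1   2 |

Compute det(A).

Expand along row 1:
  + (3) · M_11   where M_11 = det([3 -1 1; 3 -3 -2; -4 1 2]) = -23
  − (2) · M_12   where M_12 = det([-3 -1 1; 2 -3 -2; 4 1 2]) = 38
  + (5) · M_13   where M_13 = det([-3 3 1; 2 3 -2; 4 -4 2]) = -50
  − (-2) · M_14   where M_14 = det([-3 3 -1; 2 3 -3; 4 -4 1]) = 5
det = (+1)·(3)·(-23) + (-1)·(2)·(38) + (+1)·(5)·(-50) + (-1)·(-2)·(5) = -385

The determinant is -385.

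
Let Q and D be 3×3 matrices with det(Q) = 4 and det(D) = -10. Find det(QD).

|QD| = -40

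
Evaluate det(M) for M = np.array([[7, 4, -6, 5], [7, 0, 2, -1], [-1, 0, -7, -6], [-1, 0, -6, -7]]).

-360

Expand along column 2 (it has 3 zeros):
  − (4) · M_12   where M_12 = det([7 2 -1; -1 -7 -6; -1 -6 -7]) = 90
det = (-1)·(4)·(90) = -360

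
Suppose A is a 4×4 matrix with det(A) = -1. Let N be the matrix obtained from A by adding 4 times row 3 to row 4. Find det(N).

-1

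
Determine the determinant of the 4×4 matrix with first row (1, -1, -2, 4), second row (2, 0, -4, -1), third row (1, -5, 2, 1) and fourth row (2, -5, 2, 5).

The determinant is 120.

Expand along row 2 (it has 1 zero):
  − (2) · M_21   where M_21 = det([-1 -2 4; -5 2 1; -5 2 5]) = -48
  − (-4) · M_23   where M_23 = det([1 -1 4; 1 -5 1; 2 -5 5]) = 3
  + (-1) · M_24   where M_24 = det([1 -1 -2; 1 -5 2; 2 -5 2]) = -12
det = (-1)·(2)·(-48) + (-1)·(-4)·(3) + (+1)·(-1)·(-12) = 120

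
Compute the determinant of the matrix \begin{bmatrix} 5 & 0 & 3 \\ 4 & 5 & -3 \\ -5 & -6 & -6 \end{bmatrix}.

The determinant is -237.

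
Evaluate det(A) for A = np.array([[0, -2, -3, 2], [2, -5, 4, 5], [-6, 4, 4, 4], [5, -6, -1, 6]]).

Expand along row 1 (it has 1 zero):
  − (-2) · M_12   where M_12 = det([2 4 5; -6 4 4; 5 -1 6]) = 210
  + (-3) · M_13   where M_13 = det([2 -5 5; -6 4 4; 5 -6 6]) = -104
  − (2) · M_14   where M_14 = det([2 -5 4; -6 4 4; 5 -6 -1]) = 34
det = (-1)·(-2)·(210) + (+1)·(-3)·(-104) + (-1)·(2)·(34) = 664

det(A) = 664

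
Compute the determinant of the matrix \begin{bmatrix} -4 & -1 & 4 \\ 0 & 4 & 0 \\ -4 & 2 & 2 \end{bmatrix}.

32

Expand along row 2:
  + 4 · |-4 4; -4 2| = 4·(-8 − (-16)) = 32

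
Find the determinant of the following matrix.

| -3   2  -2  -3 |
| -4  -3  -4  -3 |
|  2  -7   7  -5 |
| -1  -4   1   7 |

Expand along row 1:
  + (-3) · M_11   where M_11 = det([-3 -4 -3; -7 7 -5; -4 1 7]) = -501
  − (2) · M_12   where M_12 = det([-4 -4 -3; 2 7 -5; -1 1 7]) = -207
  + (-2) · M_13   where M_13 = det([-4 -3 -3; 2 -7 -5; -1 -4 7]) = 348
  − (-3) · M_14   where M_14 = det([-4 -3 -4; 2 -7 7; -1 -4 1]) = 3
det = (+1)·(-3)·(-501) + (-1)·(2)·(-207) + (+1)·(-2)·(348) + (-1)·(-3)·(3) = 1230

1230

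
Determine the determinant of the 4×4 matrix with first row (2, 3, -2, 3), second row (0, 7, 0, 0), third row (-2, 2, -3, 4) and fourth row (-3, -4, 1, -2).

Expand along row 2 (it has 3 zeros):
  + (7) · M_22   where M_22 = det([2 -2 3; -2 -3 4; -3 1 -2]) = 3
det = (+1)·(7)·(3) = 21

21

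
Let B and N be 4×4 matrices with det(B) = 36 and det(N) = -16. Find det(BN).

det(BN) = det(B)·det(N) = (36)·(-16) = -576

|BN| = -576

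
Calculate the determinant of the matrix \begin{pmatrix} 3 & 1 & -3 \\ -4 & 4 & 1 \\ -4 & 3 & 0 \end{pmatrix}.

-25

Expand along row 3:
  + (-4) · |1 -3; 4 1| = (-4)·(1 − (-12)) = -52
  − 3 · |3 -3; -4 1| = −3·(3 − 12) = 27
Sum: (-52) + (27) = -25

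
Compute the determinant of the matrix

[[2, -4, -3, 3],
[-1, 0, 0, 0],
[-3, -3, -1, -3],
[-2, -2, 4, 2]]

-118

Expand along row 2 (it has 3 zeros):
  − (-1) · M_21   where M_21 = det([-4 -3 3; -3 -1 -3; -2 4 2]) = -118
det = (-1)·(-1)·(-118) = -118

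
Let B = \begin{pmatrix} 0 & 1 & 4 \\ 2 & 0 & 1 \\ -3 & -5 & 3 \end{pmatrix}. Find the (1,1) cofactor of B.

Delete row 1 and column 1; the remaining 2×2 submatrix is [0 1; -5 3].
Its determinant is 0·3 − 1·(-5) = 5.
The cofactor carries sign (−1)^(1+1) = +1, so C_{1,1} = +(5) = 5.

5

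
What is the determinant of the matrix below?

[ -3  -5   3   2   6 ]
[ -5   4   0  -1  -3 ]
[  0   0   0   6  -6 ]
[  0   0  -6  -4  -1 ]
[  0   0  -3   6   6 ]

-19314

The matrix is block upper-triangular with a 2×2 block and a 3×3 block on the diagonal, so its determinant equals the product of the determinants of the diagonal blocks.
det of the 2×2 block = -37
det of the 3×3 block = 522
det = (-37)·(522) = -19314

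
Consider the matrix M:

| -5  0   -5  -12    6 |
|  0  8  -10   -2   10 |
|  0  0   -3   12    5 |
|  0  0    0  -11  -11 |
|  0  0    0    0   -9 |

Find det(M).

11880

M is upper triangular, so det(M) is the product of the diagonal entries:
det = (-5) · (8) · (-3) · (-11) · (-9) = 11880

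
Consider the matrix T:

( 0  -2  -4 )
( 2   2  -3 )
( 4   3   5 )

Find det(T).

The determinant is 52.

Expand along row 1:
  − (-2) · |2 -3; 4 5| = −(-2)·(10 − (-12)) = 44
  + (-4) · |2 2; 4 3| = (-4)·(6 − 8) = 8
Sum: (44) + (8) = 52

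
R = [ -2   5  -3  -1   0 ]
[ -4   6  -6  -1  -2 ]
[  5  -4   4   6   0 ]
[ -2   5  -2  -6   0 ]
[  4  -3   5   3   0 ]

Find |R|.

-256

Expand along column 5 (it has 4 zeros):
  − (-2) · M_25   where M_25 = det([-2 5 -3 -1; 5 -4 4 6; -2 5 -2 -6; 4 -3 5 3]) = -128
det = (-1)·(-2)·(-128) = -256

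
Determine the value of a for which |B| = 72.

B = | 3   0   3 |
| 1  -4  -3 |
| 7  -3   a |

Expanding along the row containing a, det(B) is linear in a: det(B) = (-12)·a + (48).
Set (-12)·a + (48) = 72  ⇒  (-12)·a = 24  ⇒  a = -2.

-2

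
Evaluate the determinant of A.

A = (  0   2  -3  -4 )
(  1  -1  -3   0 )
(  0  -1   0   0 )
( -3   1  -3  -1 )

|A| = 45

Expand along row 3 (it has 3 zeros):
  − (-1) · M_32   where M_32 = det([0 -3 -4; 1 -3 0; -3 -3 -1]) = 45
det = (-1)·(-1)·(45) = 45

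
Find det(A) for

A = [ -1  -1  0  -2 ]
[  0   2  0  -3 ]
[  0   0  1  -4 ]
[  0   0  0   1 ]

The determinant is -2.

A is upper triangular, so det(A) is the product of the diagonal entries:
det = (-1) · (2) · (1) · (1) = -2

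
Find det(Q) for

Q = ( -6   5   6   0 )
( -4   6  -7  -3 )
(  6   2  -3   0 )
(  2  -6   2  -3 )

Expand along column 4 (it has 2 zeros):
  + (-3) · M_24   where M_24 = det([-6 5 6; 6 2 -3; 2 -6 2]) = -246
  + (-3) · M_44   where M_44 = det([-6 5 6; -4 6 -7; 6 2 -3]) = -510
det = (+1)·(-3)·(-246) + (+1)·(-3)·(-510) = 2268

2268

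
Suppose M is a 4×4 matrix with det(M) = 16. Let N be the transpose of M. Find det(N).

16

det(Mᵀ) = det(M).
det(N) = (1)·(16) = 16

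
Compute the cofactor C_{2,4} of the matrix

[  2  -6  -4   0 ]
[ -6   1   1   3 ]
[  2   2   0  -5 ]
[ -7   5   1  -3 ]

The cofactor is -80.

Delete row 2 and column 4; the remaining 3×3 submatrix is [2 -6 -4; 2 2 0; -7 5 1].
Its determinant is -80.
The cofactor carries sign (−1)^(2+4) = +1, so C_{2,4} = +(-80) = -80.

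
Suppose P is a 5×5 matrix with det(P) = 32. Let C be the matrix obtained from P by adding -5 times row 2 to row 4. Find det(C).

det(C) = 32

Adding a multiple of one row to another leaves the determinant unchanged.
det(C) = (1)·(32) = 32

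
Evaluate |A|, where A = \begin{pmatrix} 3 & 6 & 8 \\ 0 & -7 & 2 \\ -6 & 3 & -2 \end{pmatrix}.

Expand along column 1:
  + 3 · |-7 2; 3 -2| = 3·(14 − 6) = 24
  + (-6) · |6 8; -7 2| = (-6)·(12 − (-56)) = -408
Sum: (24) + (-408) = -384

|A| = -384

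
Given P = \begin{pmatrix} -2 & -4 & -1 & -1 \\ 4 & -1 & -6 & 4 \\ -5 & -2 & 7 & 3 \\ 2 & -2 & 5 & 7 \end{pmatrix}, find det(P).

Expand along row 1:
  + (-2) · M_11   where M_11 = det([-1 -6 4; -2 7 3; -2 5 7]) = -66
  − (-4) · M_12   where M_12 = det([4 -6 4; -5 7 3; 2 5 7]) = -266
  + (-1) · M_13   where M_13 = det([4 -1 4; -5 -2 3; 2 -2 7]) = -17
  − (-1) · M_14   where M_14 = det([4 -1 -6; -5 -2 7; 2 -2 5]) = -107
det = (+1)·(-2)·(-66) + (-1)·(-4)·(-266) + (+1)·(-1)·(-17) + (-1)·(-1)·(-107) = -1022

-1022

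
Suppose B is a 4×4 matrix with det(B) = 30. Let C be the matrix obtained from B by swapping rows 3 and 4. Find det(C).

Swapping two rows multiplies the determinant by −1.
det(C) = (-1)·(30) = -30

The determinant is -30.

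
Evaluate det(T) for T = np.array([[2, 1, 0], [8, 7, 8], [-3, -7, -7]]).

Expand along column 3:
  − 8 · |2 1; -3 -7| = −8·(-14 − (-3)) = 88
  + (-7) · |2 1; 8 7| = (-7)·(14 − 8) = -42
Sum: (88) + (-42) = 46

46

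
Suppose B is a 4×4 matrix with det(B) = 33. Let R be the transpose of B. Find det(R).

det(R) = 33

det(Bᵀ) = det(B).
det(R) = (1)·(33) = 33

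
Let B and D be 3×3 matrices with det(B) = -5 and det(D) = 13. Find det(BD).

det(BD) = det(B)·det(D) = (-5)·(13) = -65

-65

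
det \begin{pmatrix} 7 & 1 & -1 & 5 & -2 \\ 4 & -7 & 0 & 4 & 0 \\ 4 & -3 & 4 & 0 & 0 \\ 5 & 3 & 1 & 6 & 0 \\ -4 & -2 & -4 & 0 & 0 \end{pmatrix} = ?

320

Expand along column 5 (it has 4 zeros):
  + (-2) · M_15   where M_15 = det([4 -7 0 4; 4 -3 4 0; 5 3 1 6; -4 -2 -4 0]) = -160
det = (+1)·(-2)·(-160) = 320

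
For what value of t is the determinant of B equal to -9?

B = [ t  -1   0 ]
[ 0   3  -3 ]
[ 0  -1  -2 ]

Expanding along the row containing t, det(B) is linear in t: det(B) = (-9)·t + (0).
Set (-9)·t + (0) = -9  ⇒  (-9)·t = -9  ⇒  t = 1.

t = 1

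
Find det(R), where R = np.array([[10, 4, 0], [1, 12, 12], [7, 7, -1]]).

Expand along column 3:
  − 12 · |10 4; 7 7| = −12·(70 − 28) = -504
  + (-1) · |10 4; 1 12| = (-1)·(120 − 4) = -116
Sum: (-504) + (-116) = -620

det(R) = -620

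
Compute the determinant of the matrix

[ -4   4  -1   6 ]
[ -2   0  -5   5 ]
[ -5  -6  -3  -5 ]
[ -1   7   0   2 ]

Expand along row 2 (it has 1 zero):
  − (-2) · M_21   where M_21 = det([4 -1 6; -6 -3 -5; 7 0 2]) = 125
  − (-5) · M_23   where M_23 = det([-4 4 6; -5 -6 -5; -1 7 2]) = -278
  + (5) · M_24   where M_24 = det([-4 4 -1; -5 -6 -3; -1 7 0]) = -31
det = (-1)·(-2)·(125) + (-1)·(-5)·(-278) + (+1)·(5)·(-31) = -1295

-1295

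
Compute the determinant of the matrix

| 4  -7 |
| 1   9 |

The determinant is 43.

det = 4·9 − (-7)·1 = 36 − (-7) = 43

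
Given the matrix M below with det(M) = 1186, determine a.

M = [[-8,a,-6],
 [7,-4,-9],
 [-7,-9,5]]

-6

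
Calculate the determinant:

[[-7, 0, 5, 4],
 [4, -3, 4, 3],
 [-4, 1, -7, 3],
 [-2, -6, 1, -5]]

Expand along row 1 (it has 1 zero):
  + (-7) · M_11   where M_11 = det([-3 4 3; 1 -7 3; -6 1 -5]) = -271
  + (5) · M_13   where M_13 = det([4 -3 3; -4 1 3; -2 -6 -5]) = 208
  − (4) · M_14   where M_14 = det([4 -3 4; -4 1 -7; -2 -6 1]) = -114
det = (+1)·(-7)·(-271) + (+1)·(5)·(208) + (-1)·(4)·(-114) = 3393

3393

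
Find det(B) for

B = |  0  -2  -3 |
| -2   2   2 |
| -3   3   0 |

Expand along row 1:
  − (-2) · |-2 2; -3 0| = −(-2)·(0 − (-6)) = 12
  + (-3) · |-2 2; -3 3| = (-3)·(-6 − (-6)) = 0
Sum: (12) + (0) = 12

|B| = 12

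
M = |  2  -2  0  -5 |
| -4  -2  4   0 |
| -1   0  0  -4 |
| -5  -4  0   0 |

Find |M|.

The determinant is 368.

Expand along column 3 (it has 3 zeros):
  − (4) · M_23   where M_23 = det([2 -2 -5; -1 0 -4; -5 -4 0]) = -92
det = (-1)·(4)·(-92) = 368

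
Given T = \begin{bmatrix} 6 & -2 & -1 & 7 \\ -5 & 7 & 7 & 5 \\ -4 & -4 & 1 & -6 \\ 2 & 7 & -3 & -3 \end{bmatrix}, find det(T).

The determinant is -843.

Expand along row 1:
  + (6) · M_11   where M_11 = det([7 7 5; -4 1 -6; 7 -3 -3]) = -500
  − (-2) · M_12   where M_12 = det([-5 7 5; -4 1 -6; 2 -3 -3]) = -13
  + (-1) · M_13   where M_13 = det([-5 7 5; -4 -4 -6; 2 7 -3]) = -538
  − (7) · M_14   where M_14 = det([-5 7 7; -4 -4 1; 2 7 -3]) = -235
det = (+1)·(6)·(-500) + (-1)·(-2)·(-13) + (+1)·(-1)·(-538) + (-1)·(7)·(-235) = -843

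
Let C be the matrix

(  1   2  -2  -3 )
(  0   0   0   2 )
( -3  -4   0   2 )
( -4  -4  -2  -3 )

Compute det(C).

The determinant is 8.

Expand along row 2 (it has 3 zeros):
  + (2) · M_24   where M_24 = det([1 2 -2; -3 -4 0; -4 -4 -2]) = 4
det = (+1)·(2)·(4) = 8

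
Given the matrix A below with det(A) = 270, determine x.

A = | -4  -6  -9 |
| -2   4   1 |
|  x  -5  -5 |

x = 8

Expanding along the row containing x, det(A) is linear in x: det(A) = (30)·x + (30).
Set (30)·x + (30) = 270  ⇒  (30)·x = 240  ⇒  x = 8.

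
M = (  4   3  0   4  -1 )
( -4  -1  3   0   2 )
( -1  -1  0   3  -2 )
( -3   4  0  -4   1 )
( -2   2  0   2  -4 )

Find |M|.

|M| = -612

Expand along column 3 (it has 4 zeros):
  − (3) · M_23   where M_23 = det([4 3 4 -1; -1 -1 3 -2; -3 4 -4 1; -2 2 2 -4]) = 204
det = (-1)·(3)·(204) = -612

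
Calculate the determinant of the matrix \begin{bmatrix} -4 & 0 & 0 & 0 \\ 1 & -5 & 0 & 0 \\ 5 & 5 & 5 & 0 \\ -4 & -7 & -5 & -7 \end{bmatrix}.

-700

The matrix is lower triangular, so the determinant is the product of the diagonal entries:
det = (-4) · (-5) · (5) · (-7) = -700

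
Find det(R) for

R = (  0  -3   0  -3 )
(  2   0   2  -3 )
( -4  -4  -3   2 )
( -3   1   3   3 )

Expand along row 1 (it has 2 zeros):
  − (-3) · M_12   where M_12 = det([2 2 -3; -4 -3 2; -3 3 3]) = 45
  − (-3) · M_14   where M_14 = det([2 0 2; -4 -4 -3; -3 1 3]) = -50
det = (-1)·(-3)·(45) + (-1)·(-3)·(-50) = -15

-15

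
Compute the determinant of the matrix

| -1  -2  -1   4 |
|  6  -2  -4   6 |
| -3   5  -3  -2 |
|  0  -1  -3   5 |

The determinant is -8.

Expand along row 4 (it has 1 zero):
  + (-1) · M_42   where M_42 = det([-1 -1 4; 6 -4 6; -3 -3 -2]) = -140
  − (-3) · M_43   where M_43 = det([-1 -2 4; 6 -2 6; -3 5 -2]) = 134
  + (5) · M_44   where M_44 = det([-1 -2 -1; 6 -2 -4; -3 5 -3]) = -110
det = (+1)·(-1)·(-140) + (-1)·(-3)·(134) + (+1)·(5)·(-110) = -8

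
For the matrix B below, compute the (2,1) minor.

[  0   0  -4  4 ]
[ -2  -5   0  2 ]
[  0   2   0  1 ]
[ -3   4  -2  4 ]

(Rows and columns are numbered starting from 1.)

Delete row 2 and column 1; the remaining 3×3 submatrix is [0 -4 4; 2 0 1; 4 -2 4].
Its determinant is 0.

0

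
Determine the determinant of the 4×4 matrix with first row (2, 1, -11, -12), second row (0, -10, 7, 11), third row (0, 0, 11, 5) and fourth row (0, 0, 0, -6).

1320

The matrix is upper triangular, so the determinant is the product of the diagonal entries:
det = (2) · (-10) · (11) · (-6) = 1320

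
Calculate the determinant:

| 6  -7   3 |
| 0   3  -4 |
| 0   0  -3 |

The determinant is -54.

The matrix is upper triangular, so the determinant is the product of the diagonal entries:
det = (6) · (3) · (-3) = -54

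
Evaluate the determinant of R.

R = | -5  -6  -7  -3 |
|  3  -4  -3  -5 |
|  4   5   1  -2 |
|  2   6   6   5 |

|R| = -142

Expand along row 1:
  + (-5) · M_11   where M_11 = det([-4 -3 -5; 5 1 -2; 6 6 5]) = -77
  − (-6) · M_12   where M_12 = det([3 -3 -5; 4 1 -2; 2 6 5]) = 13
  + (-7) · M_13   where M_13 = det([3 -4 -5; 4 5 -2; 2 6 5]) = 137
  − (-3) · M_14   where M_14 = det([3 -4 -3; 4 5 1; 2 6 6]) = 118
det = (+1)·(-5)·(-77) + (-1)·(-6)·(13) + (+1)·(-7)·(137) + (-1)·(-3)·(118) = -142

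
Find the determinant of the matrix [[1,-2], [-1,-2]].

-4

det = 1·(-2) − (-2)·(-1) = -2 − 2 = -4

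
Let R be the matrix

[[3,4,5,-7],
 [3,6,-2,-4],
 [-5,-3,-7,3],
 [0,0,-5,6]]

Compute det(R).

Expand along row 4 (it has 2 zeros):
  − (-5) · M_43   where M_43 = det([3 4 -7; 3 6 -4; -5 -3 3]) = -85
  + (6) · M_44   where M_44 = det([3 4 5; 3 6 -2; -5 -3 -7]) = 85
det = (-1)·(-5)·(-85) + (+1)·(6)·(85) = 85

85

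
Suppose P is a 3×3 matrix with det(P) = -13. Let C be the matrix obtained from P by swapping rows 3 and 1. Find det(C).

det(C) = 13

Swapping two rows multiplies the determinant by −1.
det(C) = (-1)·(-13) = 13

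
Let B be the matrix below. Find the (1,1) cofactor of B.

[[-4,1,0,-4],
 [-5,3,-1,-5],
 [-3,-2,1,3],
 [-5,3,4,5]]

The cofactor is 15.

Delete row 1 and column 1; the remaining 3×3 submatrix is [3 -1 -5; -2 1 3; 3 4 5].
Its determinant is 15.
The cofactor carries sign (−1)^(1+1) = +1, so C_{1,1} = +(15) = 15.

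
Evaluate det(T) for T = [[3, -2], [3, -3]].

det(T) = 3·(-3) − (-2)·3 = -9 − (-6) = -3

The determinant is -3.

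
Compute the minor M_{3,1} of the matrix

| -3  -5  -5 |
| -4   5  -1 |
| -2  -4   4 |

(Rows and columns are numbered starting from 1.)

Delete row 3 and column 1; the remaining 2×2 submatrix is [-5 -5; 5 -1].
Its determinant is (-5)·(-1) − (-5)·5 = 30.

30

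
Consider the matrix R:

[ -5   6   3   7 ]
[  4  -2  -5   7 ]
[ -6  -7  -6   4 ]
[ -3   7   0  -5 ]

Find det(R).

Expand along row 4 (it has 1 zero):
  − (-3) · M_41   where M_41 = det([6 3 7; -2 -5 7; -7 -6 4]) = -152
  + (7) · M_42   where M_42 = det([-5 3 7; 4 -5 7; -6 -6 4]) = -662
  + (-5) · M_44   where M_44 = det([-5 6 3; 4 -2 -5; -6 -7 -6]) = 319
det = (-1)·(-3)·(-152) + (+1)·(7)·(-662) + (+1)·(-5)·(319) = -6685

det(R) = -6685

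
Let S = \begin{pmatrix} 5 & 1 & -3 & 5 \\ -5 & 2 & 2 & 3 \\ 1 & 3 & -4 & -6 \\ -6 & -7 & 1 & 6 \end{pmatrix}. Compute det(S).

Expand along row 1:
  + (5) · M_11   where M_11 = det([2 2 3; 3 -4 -6; -7 1 6]) = -63
  − (1) · M_12   where M_12 = det([-5 2 3; 1 -4 -6; -6 1 6]) = 81
  + (-3) · M_13   where M_13 = det([-5 2 3; 1 3 -6; -6 -7 6]) = 213
  − (5) · M_14   where M_14 = det([-5 2 2; 1 3 -4; -6 -7 1]) = 193
det = (+1)·(5)·(-63) + (-1)·(1)·(81) + (+1)·(-3)·(213) + (-1)·(5)·(193) = -2000

The determinant is -2000.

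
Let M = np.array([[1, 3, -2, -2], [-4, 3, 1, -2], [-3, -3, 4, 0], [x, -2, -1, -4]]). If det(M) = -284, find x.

Expanding along the row containing x, det(M) is linear in x: det(M) = (18)·x + (-122).
Set (18)·x + (-122) = -284  ⇒  (18)·x = -162  ⇒  x = -9.

x = -9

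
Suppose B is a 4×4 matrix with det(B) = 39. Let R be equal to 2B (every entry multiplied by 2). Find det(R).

|R| = 624

For a 4×4 matrix, det(2B) = 2^4·det(B) = 16·det(B).
det(R) = (16)·(39) = 624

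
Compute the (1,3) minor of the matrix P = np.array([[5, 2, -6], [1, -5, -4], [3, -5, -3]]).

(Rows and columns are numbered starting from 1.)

Delete row 1 and column 3; the remaining 2×2 submatrix is [1 -5; 3 -5].
Its determinant is 1·(-5) − (-5)·3 = 10.

The minor is 10.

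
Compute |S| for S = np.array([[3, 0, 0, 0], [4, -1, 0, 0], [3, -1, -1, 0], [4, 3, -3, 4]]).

S is lower triangular, so det(S) is the product of the diagonal entries:
det = (3) · (-1) · (-1) · (4) = 12

|S| = 12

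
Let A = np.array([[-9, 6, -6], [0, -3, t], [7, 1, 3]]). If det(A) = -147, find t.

Expanding along the column containing t, det(A) is linear in t: det(A) = (51)·t + (-45).
Set (51)·t + (-45) = -147  ⇒  (51)·t = -102  ⇒  t = -2.

-2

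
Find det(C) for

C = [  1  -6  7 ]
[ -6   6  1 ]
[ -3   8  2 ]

-260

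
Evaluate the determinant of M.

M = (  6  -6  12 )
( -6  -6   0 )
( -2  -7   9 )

det(M) = -288

Expand along column 3:
  + 12 · |-6 -6; -2 -7| = 12·(42 − 12) = 360
  + 9 · |6 -6; -6 -6| = 9·(-36 − 36) = -648
Sum: (360) + (-648) = -288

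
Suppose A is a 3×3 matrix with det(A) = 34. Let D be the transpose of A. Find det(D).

The determinant is 34.

det(Aᵀ) = det(A).
det(D) = (1)·(34) = 34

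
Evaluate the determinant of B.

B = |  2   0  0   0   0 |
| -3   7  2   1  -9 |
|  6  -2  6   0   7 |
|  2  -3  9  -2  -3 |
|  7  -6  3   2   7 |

det(B) = 4010

Expand along row 1 (it has 4 zeros):
  + (2) · M_11   where M_11 = det([7 2 1 -9; -2 6 0 7; -3 9 -2 -3; -6 3 2 7]) = 2005
det = (+1)·(2)·(2005) = 4010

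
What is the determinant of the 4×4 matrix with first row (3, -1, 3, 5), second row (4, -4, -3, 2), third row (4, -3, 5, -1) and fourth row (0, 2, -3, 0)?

Expand along row 4 (it has 2 zeros):
  + (2) · M_42   where M_42 = det([3 3 5; 4 -3 2; 4 5 -1]) = 175
  − (-3) · M_43   where M_43 = det([3 -1 5; 4 -4 2; 4 -3 -1]) = 38
det = (+1)·(2)·(175) + (-1)·(-3)·(38) = 464

The determinant is 464.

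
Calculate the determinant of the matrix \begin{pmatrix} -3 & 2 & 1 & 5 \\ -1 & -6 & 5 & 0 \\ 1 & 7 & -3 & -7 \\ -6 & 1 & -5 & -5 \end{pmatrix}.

Expand along row 2 (it has 1 zero):
  − (-1) · M_21   where M_21 = det([2 1 5; 7 -3 -7; 1 -5 -5]) = -172
  + (-6) · M_22   where M_22 = det([-3 1 5; 1 -3 -7; -6 -5 -5]) = -8
  − (5) · M_23   where M_23 = det([-3 2 5; 1 7 -7; -6 1 -5]) = 393
det = (-1)·(-1)·(-172) + (+1)·(-6)·(-8) + (-1)·(5)·(393) = -2089

-2089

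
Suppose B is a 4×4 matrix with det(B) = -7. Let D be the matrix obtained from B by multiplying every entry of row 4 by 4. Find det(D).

Scaling one row by 4 multiplies the determinant by 4.
det(D) = (4)·(-7) = -28

det(D) = -28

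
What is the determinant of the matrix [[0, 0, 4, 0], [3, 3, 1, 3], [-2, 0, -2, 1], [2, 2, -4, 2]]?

Expand along row 1 (it has 3 zeros):
  + (4) · M_13   where M_13 = det([3 3 3; -2 0 1; 2 2 2]) = 0
det = (+1)·(4)·(0) = 0

0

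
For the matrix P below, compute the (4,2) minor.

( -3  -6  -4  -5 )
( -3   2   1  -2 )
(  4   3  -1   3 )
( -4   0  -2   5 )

-2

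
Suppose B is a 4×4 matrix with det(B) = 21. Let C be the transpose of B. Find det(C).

det(Bᵀ) = det(B).
det(C) = (1)·(21) = 21

The determinant is 21.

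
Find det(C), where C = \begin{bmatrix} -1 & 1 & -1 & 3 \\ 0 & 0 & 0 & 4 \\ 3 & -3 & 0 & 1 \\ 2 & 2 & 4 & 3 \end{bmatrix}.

-48

Expand along row 2 (it has 3 zeros):
  + (4) · M_24   where M_24 = det([-1 1 -1; 3 -3 0; 2 2 4]) = -12
det = (+1)·(4)·(-12) = -48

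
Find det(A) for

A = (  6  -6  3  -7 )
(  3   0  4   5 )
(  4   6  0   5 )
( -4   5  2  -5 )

Expand along row 2 (it has 1 zero):
  − (3) · M_21   where M_21 = det([-6 3 -7; 6 0 5; 5 2 -5]) = 141
  − (4) · M_23   where M_23 = det([6 -6 -7; 4 6 5; -4 5 -5]) = -638
  + (5) · M_24   where M_24 = det([6 -6 3; 4 6 0; -4 5 2]) = 252
det = (-1)·(3)·(141) + (-1)·(4)·(-638) + (+1)·(5)·(252) = 3389

3389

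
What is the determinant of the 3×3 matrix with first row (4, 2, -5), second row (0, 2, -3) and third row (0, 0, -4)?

The matrix is upper triangular, so the determinant is the product of the diagonal entries:
det = (4) · (2) · (-4) = -32

The determinant is -32.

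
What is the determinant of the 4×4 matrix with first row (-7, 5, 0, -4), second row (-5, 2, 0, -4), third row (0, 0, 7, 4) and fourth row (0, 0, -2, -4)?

The matrix is block upper-triangular with a 2×2 block and a 2×2 block on the diagonal, so its determinant equals the product of the determinants of the diagonal blocks.
det of the 2×2 block = 11
det of the 2×2 block = -20
det = (11)·(-20) = -220

-220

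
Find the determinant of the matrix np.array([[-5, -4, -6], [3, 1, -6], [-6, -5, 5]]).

The determinant is 95.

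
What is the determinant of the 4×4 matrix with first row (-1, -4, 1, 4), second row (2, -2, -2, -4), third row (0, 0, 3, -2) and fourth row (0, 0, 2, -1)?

10

The matrix is block upper-triangular with a 2×2 block and a 2×2 block on the diagonal, so its determinant equals the product of the determinants of the diagonal blocks.
det of the 2×2 block = 10
det of the 2×2 block = 1
det = (10)·(1) = 10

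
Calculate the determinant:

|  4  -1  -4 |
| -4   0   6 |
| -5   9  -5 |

Expand along row 2:
  − (-4) · |-1 -4; 9 -5| = −(-4)·(5 − (-36)) = 164
  − 6 · |4 -1; -5 9| = −6·(36 − 5) = -186
Sum: (164) + (-186) = -22

The determinant is -22.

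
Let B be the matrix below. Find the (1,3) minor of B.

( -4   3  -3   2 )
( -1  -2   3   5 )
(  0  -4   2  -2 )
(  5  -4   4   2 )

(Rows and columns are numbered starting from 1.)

Delete row 1 and column 3; the remaining 3×3 submatrix is [-1 -2 5; 0 -4 -2; 5 -4 2].
Its determinant is 136.

136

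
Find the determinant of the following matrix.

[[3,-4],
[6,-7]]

det = 3·(-7) − (-4)·6 = -21 − (-24) = 3

3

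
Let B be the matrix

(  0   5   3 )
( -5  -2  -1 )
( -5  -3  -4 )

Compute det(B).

Expand along column 1:
  − (-5) · |5 3; -3 -4| = −(-5)·(-20 − (-9)) = -55
  + (-5) · |5 3; -2 -1| = (-5)·(-5 − (-6)) = -5
Sum: (-55) + (-5) = -60

-60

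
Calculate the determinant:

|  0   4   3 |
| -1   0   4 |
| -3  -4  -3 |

The determinant is -48.

Expand along row 1:
  − 4 · |-1 4; -3 -3| = −4·(3 − (-12)) = -60
  + 3 · |-1 0; -3 -4| = 3·(4 − 0) = 12
Sum: (-60) + (12) = -48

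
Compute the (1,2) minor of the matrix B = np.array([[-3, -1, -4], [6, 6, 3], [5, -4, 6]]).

21

Delete row 1 and column 2; the remaining 2×2 submatrix is [6 3; 5 6].
Its determinant is 6·6 − 3·5 = 21.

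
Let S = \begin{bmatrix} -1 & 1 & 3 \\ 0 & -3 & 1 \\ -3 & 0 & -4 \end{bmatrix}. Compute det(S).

Expand along row 2:
  + (-3) · |-1 3; -3 -4| = (-3)·(4 − (-9)) = -39
  − 1 · |-1 1; -3 0| = −1·(0 − (-3)) = -3
Sum: (-39) + (-3) = -42

-42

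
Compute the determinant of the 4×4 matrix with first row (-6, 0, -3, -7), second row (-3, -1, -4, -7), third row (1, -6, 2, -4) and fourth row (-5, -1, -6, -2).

Expand along row 1 (it has 1 zero):
  + (-6) · M_11   where M_11 = det([-1 -4 -7; -6 2 -4; -1 -6 -2]) = -206
  + (-3) · M_13   where M_13 = det([-3 -1 -7; 1 -6 -4; -5 -1 -2]) = 171
  − (-7) · M_14   where M_14 = det([-3 -1 -4; 1 -6 2; -5 -1 -6]) = 14
det = (+1)·(-6)·(-206) + (+1)·(-3)·(171) + (-1)·(-7)·(14) = 821

The determinant is 821.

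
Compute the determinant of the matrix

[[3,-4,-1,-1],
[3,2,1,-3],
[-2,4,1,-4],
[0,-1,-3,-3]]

-196

Expand along row 4 (it has 1 zero):
  + (-1) · M_42   where M_42 = det([3 -1 -1; 3 1 -3; -2 1 -4]) = -26
  − (-3) · M_43   where M_43 = det([3 -4 -1; 3 2 -3; -2 4 -4]) = -76
  + (-3) · M_44   where M_44 = det([3 -4 -1; 3 2 1; -2 4 1]) = -2
det = (+1)·(-1)·(-26) + (-1)·(-3)·(-76) + (+1)·(-3)·(-2) = -196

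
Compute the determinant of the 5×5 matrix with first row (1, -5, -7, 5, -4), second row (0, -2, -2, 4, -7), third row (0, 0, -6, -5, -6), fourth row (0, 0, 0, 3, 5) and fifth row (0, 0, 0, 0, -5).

-180

The matrix is upper triangular, so the determinant is the product of the diagonal entries:
det = (1) · (-2) · (-6) · (3) · (-5) = -180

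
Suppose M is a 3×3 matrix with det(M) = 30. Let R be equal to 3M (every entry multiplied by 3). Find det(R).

For a 3×3 matrix, det(3M) = 3^3·det(M) = 27·det(M).
det(R) = (27)·(30) = 810

|R| = 810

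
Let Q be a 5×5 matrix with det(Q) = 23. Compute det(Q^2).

The determinant is 529.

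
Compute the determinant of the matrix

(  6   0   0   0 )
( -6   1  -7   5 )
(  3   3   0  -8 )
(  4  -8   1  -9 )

-3684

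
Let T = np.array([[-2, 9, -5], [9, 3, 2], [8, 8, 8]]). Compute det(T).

Expand along column 1:
  + (-2) · |3 2; 8 8| = (-2)·(24 − 16) = -16
  − 9 · |9 -5; 8 8| = −9·(72 − (-40)) = -1008
  + 8 · |9 -5; 3 2| = 8·(18 − (-15)) = 264
Sum: (-16) + (-1008) + (264) = -760

-760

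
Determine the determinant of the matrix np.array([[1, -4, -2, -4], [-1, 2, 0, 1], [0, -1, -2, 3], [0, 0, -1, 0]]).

-9

Expand along row 4 (it has 3 zeros):
  − (-1) · M_43   where M_43 = det([1 -4 -4; -1 2 1; 0 -1 3]) = -9
det = (-1)·(-1)·(-9) = -9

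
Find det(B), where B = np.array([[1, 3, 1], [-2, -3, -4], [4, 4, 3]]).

Expand along column 1:
  + 1 · |-3 -4; 4 3| = 1·(-9 − (-16)) = 7
  − (-2) · |3 1; 4 3| = −(-2)·(9 − 4) = 10
  + 4 · |3 1; -3 -4| = 4·(-12 − (-3)) = -36
Sum: (7) + (10) + (-36) = -19

The determinant is -19.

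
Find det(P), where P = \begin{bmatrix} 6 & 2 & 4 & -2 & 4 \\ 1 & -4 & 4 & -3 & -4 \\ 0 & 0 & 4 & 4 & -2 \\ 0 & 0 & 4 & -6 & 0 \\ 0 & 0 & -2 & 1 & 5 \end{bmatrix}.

P is block upper-triangular with a 2×2 block and a 3×3 block on the diagonal, so its determinant equals the product of the determinants of the diagonal blocks.
det of the 2×2 block = -26
det of the 3×3 block = -184
det = (-26)·(-184) = 4784

4784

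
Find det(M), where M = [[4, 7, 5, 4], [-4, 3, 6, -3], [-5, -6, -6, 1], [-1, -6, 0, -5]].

Expand along row 4 (it has 1 zero):
  − (-1) · M_41   where M_41 = det([7 5 4; 3 6 -3; -6 -6 1]) = 63
  + (-6) · M_42   where M_42 = det([4 5 4; -4 6 -3; -5 -6 1]) = 263
  + (-5) · M_44   where M_44 = det([4 7 5; -4 3 6; -5 -6 -6]) = -111
det = (-1)·(-1)·(63) + (+1)·(-6)·(263) + (+1)·(-5)·(-111) = -960

-960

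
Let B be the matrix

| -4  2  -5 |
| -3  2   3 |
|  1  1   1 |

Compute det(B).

Expand along column 1:
  + (-4) · |2 3; 1 1| = (-4)·(2 − 3) = 4
  − (-3) · |2 -5; 1 1| = −(-3)·(2 − (-5)) = 21
  + 1 · |2 -5; 2 3| = 1·(6 − (-10)) = 16
Sum: (4) + (21) + (16) = 41

41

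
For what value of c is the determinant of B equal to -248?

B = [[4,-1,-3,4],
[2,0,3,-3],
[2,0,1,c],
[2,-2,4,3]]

5

Expanding along the row containing c, det(B) is linear in c: det(B) = (-38)·c + (-58).
Set (-38)·c + (-58) = -248  ⇒  (-38)·c = -190  ⇒  c = 5.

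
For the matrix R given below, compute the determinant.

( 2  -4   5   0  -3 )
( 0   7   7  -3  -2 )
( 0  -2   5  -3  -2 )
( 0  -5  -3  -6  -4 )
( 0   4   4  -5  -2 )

Expand along column 1 (it has 4 zeros):
  + (2) · M_11   where M_11 = det([7 7 -3 -2; -2 5 -3 -2; -5 -3 -6 -4; 4 4 -5 -2]) = -460
det = (+1)·(2)·(-460) = -920

|R| = -920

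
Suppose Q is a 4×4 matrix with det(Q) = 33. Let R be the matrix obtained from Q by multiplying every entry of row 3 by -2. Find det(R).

Scaling one row by -2 multiplies the determinant by -2.
det(R) = (-2)·(33) = -66

det(R) = -66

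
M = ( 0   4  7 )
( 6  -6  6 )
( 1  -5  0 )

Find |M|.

Expand along row 1:
  − 4 · |6 6; 1 0| = −4·(0 − 6) = 24
  + 7 · |6 -6; 1 -5| = 7·(-30 − (-6)) = -168
Sum: (24) + (-168) = -144

det(M) = -144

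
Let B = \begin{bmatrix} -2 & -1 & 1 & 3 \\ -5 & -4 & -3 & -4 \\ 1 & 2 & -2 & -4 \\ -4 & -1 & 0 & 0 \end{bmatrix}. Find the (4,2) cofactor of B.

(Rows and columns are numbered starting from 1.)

Delete row 4 and column 2; the remaining 3×3 submatrix is [-2 1 3; -5 -3 -4; 1 -2 -4].
Its determinant is 7.
The cofactor carries sign (−1)^(4+2) = +1, so C_{4,2} = +(7) = 7.

7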